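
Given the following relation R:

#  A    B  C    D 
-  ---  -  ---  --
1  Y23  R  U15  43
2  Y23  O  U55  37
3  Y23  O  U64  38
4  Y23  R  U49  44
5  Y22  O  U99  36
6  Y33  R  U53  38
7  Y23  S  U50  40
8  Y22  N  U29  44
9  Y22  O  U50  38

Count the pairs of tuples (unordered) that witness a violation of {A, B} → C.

3

(A=Y23, B=R): violating pairs (1,4) — 1 pair.
(A=Y23, B=O): violating pairs (2,3) — 1 pair.
(A=Y22, B=O): violating pairs (5,9) — 1 pair.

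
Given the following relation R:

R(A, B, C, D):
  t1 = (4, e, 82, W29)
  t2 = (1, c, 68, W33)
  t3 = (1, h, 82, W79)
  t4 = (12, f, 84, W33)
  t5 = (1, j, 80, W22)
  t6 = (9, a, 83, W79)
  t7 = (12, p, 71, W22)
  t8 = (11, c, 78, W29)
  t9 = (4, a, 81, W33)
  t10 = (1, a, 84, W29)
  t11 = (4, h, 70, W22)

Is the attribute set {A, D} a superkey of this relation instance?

All 11 rows have distinct {A, D} values, so {A, D} → (all attributes) holds and {A, D} is a superkey.

Yes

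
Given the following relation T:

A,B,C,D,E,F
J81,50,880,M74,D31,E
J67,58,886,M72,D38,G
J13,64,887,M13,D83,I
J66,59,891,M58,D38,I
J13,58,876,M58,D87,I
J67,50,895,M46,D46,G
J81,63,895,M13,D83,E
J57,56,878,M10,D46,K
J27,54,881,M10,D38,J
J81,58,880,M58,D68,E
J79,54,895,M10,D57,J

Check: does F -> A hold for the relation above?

No

F=E: 3 rows → A = J81, J81, J81 ✓
F=G: 2 rows → A = J67, J67 ✓
F=I: 3 rows → A takes values {J13, J66} — violation
F=K: 1 row → A = J57 ✓
F=J: 2 rows → A takes values {J27, J79} — violation
Two rows agree on F but differ on A, so F -> A does not hold.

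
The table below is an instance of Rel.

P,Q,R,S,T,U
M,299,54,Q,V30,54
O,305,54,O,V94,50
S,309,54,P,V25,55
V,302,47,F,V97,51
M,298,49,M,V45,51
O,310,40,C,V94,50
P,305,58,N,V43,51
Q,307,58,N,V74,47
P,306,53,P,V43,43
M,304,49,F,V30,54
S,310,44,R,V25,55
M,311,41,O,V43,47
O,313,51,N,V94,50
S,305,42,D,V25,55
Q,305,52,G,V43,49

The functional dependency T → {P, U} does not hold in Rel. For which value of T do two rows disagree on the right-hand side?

T=V30: 2 rows → {P,U} = (M, 54), (M, 54) ✓
T=V94: 3 rows → {P,U} = (O, 50), (O, 50), (O, 50) ✓
T=V25: 3 rows → {P,U} = (S, 55), (S, 55), (S, 55) ✓
T=V97: 1 row → {P,U} = (V, 51) ✓
T=V45: 1 row → {P,U} = (M, 51) ✓
T=V43: 4 rows → {P,U} takes values {(P, 51), (P, 43), (M, 47), (Q, 49)} — violation
T=V74: 1 row → {P,U} = (Q, 47) ✓
The only T value with inconsistent RHS is T=V43.

V43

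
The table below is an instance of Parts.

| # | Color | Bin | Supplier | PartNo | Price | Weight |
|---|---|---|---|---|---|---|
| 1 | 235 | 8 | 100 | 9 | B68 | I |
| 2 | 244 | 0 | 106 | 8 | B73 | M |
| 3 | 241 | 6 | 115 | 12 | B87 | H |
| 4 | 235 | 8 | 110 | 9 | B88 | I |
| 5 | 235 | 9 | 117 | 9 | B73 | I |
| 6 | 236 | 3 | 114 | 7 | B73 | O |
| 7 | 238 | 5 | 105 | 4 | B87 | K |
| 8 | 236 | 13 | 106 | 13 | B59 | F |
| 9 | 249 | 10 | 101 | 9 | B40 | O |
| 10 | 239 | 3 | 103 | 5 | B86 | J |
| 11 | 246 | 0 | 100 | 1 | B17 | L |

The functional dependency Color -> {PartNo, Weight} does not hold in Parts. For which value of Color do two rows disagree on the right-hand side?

236

Color=235: rows 1, 4, 5 → {PartNo,Weight} = (9, I), (9, I), (9, I) ✓
Color=244: row 2 → {PartNo,Weight} = (8, M) ✓
Color=241: row 3 → {PartNo,Weight} = (12, H) ✓
Color=236: rows 6, 8 → {PartNo,Weight} takes values {(7, O), (13, F)} — violation
Color=238: row 7 → {PartNo,Weight} = (4, K) ✓
Color=249: row 9 → {PartNo,Weight} = (9, O) ✓
Color=239: row 10 → {PartNo,Weight} = (5, J) ✓
Color=246: row 11 → {PartNo,Weight} = (1, L) ✓
The only Color value with inconsistent RHS is Color=236.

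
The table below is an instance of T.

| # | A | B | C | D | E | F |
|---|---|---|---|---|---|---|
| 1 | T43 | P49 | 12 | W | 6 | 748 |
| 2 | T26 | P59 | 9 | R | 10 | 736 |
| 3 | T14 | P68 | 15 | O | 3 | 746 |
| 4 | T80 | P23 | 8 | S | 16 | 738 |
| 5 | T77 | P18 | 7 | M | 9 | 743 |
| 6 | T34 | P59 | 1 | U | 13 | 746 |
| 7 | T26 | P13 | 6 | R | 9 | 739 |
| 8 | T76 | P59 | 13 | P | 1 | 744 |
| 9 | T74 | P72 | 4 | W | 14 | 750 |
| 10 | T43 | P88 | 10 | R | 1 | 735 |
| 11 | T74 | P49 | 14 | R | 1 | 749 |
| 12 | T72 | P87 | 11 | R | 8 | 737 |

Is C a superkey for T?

Yes

All 12 rows have distinct C values, so C → (all attributes) holds and C is a superkey.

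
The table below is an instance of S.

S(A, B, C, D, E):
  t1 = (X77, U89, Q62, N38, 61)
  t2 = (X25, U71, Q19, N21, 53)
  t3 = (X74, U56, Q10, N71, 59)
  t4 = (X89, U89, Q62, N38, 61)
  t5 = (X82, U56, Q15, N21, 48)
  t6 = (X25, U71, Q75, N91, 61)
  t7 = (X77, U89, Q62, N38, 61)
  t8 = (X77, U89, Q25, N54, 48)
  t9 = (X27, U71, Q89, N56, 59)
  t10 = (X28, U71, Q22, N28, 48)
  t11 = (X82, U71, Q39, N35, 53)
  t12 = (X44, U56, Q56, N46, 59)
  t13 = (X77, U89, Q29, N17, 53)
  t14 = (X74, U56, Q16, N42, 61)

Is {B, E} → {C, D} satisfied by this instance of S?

No

(B=U89, E=61): rows 1, 4, 7 → {C,D} = (Q62, N38), (Q62, N38), (Q62, N38) ✓
(B=U71, E=53): rows 2, 11 → {C,D} takes values {(Q19, N21), (Q39, N35)} — violation
(B=U56, E=59): rows 3, 12 → {C,D} takes values {(Q10, N71), (Q56, N46)} — violation
(B=U56, E=48): row 5 → {C,D} = (Q15, N21) ✓
(B=U71, E=61): row 6 → {C,D} = (Q75, N91) ✓
(B=U89, E=48): row 8 → {C,D} = (Q25, N54) ✓
(B=U71, E=59): row 9 → {C,D} = (Q89, N56) ✓
(B=U71, E=48): row 10 → {C,D} = (Q22, N28) ✓
(B=U89, E=53): row 13 → {C,D} = (Q29, N17) ✓
(B=U56, E=61): row 14 → {C,D} = (Q16, N42) ✓
Two rows agree on {B, E} but differ on {C, D}, so {B, E} → {C, D} does not hold.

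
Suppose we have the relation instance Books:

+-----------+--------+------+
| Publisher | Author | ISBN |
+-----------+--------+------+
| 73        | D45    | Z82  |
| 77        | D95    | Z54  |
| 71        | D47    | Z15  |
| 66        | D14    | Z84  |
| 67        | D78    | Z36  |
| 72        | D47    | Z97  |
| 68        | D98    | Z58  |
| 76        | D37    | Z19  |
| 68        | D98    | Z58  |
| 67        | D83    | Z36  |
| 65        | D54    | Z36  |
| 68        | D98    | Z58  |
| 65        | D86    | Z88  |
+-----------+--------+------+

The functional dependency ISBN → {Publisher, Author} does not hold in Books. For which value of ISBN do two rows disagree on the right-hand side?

Z36

ISBN=Z82: 1 row → {Publisher,Author} = (73, D45) ✓
ISBN=Z54: 1 row → {Publisher,Author} = (77, D95) ✓
ISBN=Z15: 1 row → {Publisher,Author} = (71, D47) ✓
ISBN=Z84: 1 row → {Publisher,Author} = (66, D14) ✓
ISBN=Z36: 3 rows → {Publisher,Author} takes values {(67, D78), (67, D83), (65, D54)} — violation
ISBN=Z97: 1 row → {Publisher,Author} = (72, D47) ✓
ISBN=Z58: 3 rows → {Publisher,Author} = (68, D98), (68, D98), (68, D98) ✓
ISBN=Z19: 1 row → {Publisher,Author} = (76, D37) ✓
ISBN=Z88: 1 row → {Publisher,Author} = (65, D86) ✓
The only ISBN value with inconsistent RHS is ISBN=Z36.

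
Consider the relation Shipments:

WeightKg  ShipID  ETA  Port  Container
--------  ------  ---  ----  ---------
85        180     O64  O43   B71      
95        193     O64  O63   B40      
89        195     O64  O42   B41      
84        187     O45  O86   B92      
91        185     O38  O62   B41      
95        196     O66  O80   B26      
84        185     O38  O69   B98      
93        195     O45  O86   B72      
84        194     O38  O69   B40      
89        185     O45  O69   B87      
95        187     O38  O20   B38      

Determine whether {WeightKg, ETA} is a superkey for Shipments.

Two distinct rows share (WeightKg=84, ETA=O38), so {WeightKg, ETA} does not determine every attribute — not a superkey.

No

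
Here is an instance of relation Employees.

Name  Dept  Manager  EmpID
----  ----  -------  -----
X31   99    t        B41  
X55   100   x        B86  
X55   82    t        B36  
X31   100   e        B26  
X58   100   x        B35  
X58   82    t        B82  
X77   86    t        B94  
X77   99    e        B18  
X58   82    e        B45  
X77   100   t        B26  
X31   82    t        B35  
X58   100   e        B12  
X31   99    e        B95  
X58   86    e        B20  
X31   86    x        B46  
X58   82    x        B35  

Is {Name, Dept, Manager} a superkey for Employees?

All 16 rows have distinct {Name, Dept, Manager} values, so {Name, Dept, Manager} → (all attributes) holds and {Name, Dept, Manager} is a superkey.

Yes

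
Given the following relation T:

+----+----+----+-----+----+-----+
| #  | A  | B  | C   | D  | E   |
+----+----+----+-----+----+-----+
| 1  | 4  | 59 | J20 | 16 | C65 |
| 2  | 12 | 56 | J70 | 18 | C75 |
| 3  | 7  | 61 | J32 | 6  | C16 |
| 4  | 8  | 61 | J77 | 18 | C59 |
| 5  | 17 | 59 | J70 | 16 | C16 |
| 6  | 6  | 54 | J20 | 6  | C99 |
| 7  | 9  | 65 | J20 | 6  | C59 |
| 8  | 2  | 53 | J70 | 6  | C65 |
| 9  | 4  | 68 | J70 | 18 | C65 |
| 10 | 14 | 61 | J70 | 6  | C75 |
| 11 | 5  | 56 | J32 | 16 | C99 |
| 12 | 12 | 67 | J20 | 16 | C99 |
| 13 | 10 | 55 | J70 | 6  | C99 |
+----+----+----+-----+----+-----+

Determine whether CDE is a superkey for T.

All 13 rows have distinct CDE values, so CDE → (all attributes) holds and CDE is a superkey.

Yes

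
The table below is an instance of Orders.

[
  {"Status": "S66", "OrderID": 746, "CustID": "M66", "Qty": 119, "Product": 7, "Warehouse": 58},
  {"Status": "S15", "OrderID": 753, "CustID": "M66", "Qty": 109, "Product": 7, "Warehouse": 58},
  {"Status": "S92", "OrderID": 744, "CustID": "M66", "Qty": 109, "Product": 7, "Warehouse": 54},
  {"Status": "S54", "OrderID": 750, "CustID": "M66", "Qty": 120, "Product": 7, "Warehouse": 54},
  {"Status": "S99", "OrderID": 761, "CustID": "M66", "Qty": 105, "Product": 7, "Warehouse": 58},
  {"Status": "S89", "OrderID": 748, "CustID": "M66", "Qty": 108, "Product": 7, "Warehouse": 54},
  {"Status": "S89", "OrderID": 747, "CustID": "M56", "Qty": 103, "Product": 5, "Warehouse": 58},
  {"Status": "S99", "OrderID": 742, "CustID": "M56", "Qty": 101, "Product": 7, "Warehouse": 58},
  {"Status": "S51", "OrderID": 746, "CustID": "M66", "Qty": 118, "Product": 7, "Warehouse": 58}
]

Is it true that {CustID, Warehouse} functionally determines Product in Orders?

No

(CustID=M66, Warehouse=58): 4 rows → Product = 7, 7, 7, 7 ✓
(CustID=M66, Warehouse=54): 3 rows → Product = 7, 7, 7 ✓
(CustID=M56, Warehouse=58): 2 rows → Product takes values {5, 7} — violation
Two rows agree on {CustID, Warehouse} but differ on Product, so {CustID, Warehouse} -> Product does not hold.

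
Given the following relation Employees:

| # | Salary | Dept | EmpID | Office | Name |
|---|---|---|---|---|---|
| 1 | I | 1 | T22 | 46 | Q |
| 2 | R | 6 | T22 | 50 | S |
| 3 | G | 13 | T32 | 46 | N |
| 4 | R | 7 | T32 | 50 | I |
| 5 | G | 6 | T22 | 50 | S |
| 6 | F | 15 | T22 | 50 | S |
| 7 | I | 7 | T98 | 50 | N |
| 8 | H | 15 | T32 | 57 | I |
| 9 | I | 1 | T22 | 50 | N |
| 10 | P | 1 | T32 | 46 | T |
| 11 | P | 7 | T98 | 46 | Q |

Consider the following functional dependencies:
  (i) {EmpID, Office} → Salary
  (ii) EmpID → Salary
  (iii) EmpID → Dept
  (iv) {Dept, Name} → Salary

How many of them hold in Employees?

0

(i) {EmpID, Office} → Salary: (EmpID=T22, Office=50): rows 2, 5, 6, 9 → Salary takes values {R, G, F, I} — violation; (EmpID=T32, Office=46): rows 3, 10 → Salary takes values {G, P} — violation — fails.
(ii) EmpID → Salary: EmpID=T22: rows 1, 2, 5, 6, 9 → Salary takes values {I, R, G, F} — violation; EmpID=T32: rows 3, 4, 8, 10 → Salary takes values {G, R, H, P} — violation; EmpID=T98: rows 7, 11 → Salary takes values {I, P} — violation — fails.
(iii) EmpID → Dept: EmpID=T22: rows 1, 2, 5, 6, 9 → Dept takes values {1, 6, 15} — violation; EmpID=T32: rows 3, 4, 8, 10 → Dept takes values {13, 7, 15, 1} — violation — fails.
(iv) {Dept, Name} → Salary: (Dept=6, Name=S): rows 2, 5 → Salary takes values {R, G} — violation — fails.
None of the 4 dependencies hold.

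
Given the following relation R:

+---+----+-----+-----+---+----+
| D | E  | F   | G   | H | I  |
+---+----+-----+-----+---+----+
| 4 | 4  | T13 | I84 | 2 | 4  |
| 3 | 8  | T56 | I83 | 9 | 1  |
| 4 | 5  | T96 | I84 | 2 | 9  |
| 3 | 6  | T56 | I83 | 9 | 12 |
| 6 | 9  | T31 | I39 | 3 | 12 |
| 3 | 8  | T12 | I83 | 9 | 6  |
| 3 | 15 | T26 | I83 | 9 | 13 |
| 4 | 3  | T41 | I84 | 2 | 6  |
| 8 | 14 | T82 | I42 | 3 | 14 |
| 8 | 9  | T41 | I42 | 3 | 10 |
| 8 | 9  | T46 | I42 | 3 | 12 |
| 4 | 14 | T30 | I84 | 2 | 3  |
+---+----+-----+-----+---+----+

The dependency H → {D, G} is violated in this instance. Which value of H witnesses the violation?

H=2: 4 rows → {D,G} = (4, I84), (4, I84), (4, I84), (4, I84) ✓
H=9: 4 rows → {D,G} = (3, I83), (3, I83), (3, I83), (3, I83) ✓
H=3: 4 rows → {D,G} takes values {(6, I39), (8, I42)} — violation
The only H value with inconsistent RHS is H=3.

3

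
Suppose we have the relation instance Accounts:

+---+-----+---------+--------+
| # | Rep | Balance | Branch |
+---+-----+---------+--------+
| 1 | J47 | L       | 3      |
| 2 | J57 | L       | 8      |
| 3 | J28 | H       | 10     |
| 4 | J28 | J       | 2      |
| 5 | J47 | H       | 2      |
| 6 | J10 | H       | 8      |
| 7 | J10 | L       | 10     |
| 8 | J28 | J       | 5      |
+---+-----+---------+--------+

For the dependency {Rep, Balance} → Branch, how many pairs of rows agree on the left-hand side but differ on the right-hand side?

1

(Rep=J28, Balance=J): violating pairs (4,8) — 1 pair.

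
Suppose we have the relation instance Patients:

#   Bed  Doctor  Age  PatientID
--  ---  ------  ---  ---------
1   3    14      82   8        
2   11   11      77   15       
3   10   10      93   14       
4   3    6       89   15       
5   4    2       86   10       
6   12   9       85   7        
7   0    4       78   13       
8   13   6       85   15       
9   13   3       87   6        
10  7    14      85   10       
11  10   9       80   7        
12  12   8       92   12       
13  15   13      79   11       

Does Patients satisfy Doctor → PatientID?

Doctor=14: rows 1, 10 → PatientID takes values {8, 10} — violation
Doctor=11: row 2 → PatientID = 15 ✓
Doctor=10: row 3 → PatientID = 14 ✓
Doctor=6: rows 4, 8 → PatientID = 15, 15 ✓
Doctor=2: row 5 → PatientID = 10 ✓
Doctor=9: rows 6, 11 → PatientID = 7, 7 ✓
Doctor=4: row 7 → PatientID = 13 ✓
Doctor=3: row 9 → PatientID = 6 ✓
Doctor=8: row 12 → PatientID = 12 ✓
Doctor=13: row 13 → PatientID = 11 ✓
Two rows agree on Doctor but differ on PatientID, so Doctor → PatientID does not hold.

No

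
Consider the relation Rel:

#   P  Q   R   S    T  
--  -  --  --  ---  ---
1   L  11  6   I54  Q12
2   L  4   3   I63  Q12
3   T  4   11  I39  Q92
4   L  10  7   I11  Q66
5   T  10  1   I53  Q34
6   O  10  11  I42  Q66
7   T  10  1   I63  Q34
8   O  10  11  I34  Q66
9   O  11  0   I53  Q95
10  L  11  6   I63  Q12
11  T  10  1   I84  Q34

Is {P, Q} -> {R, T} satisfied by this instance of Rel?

Yes

(P=L, Q=11): rows 1, 10 → {R,T} = (6, Q12), (6, Q12) ✓
(P=L, Q=4): row 2 → {R,T} = (3, Q12) ✓
(P=T, Q=4): row 3 → {R,T} = (11, Q92) ✓
(P=L, Q=10): row 4 → {R,T} = (7, Q66) ✓
(P=T, Q=10): rows 5, 7, 11 → {R,T} = (1, Q34), (1, Q34), (1, Q34) ✓
(P=O, Q=10): rows 6, 8 → {R,T} = (11, Q66), (11, Q66) ✓
(P=O, Q=11): row 9 → {R,T} = (0, Q95) ✓
Every {P, Q} value is associated with a single {R, T} value, so {P, Q} -> {R, T} holds.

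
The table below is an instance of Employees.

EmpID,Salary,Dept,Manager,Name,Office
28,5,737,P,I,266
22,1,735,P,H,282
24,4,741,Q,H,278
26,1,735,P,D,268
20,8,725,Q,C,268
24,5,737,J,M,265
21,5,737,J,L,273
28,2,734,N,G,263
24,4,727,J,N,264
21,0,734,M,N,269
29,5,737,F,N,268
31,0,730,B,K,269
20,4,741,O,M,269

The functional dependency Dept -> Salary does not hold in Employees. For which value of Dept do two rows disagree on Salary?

734

Dept=737: 4 rows → Salary = 5, 5, 5, 5 ✓
Dept=735: 2 rows → Salary = 1, 1 ✓
Dept=741: 2 rows → Salary = 4, 4 ✓
Dept=725: 1 row → Salary = 8 ✓
Dept=734: 2 rows → Salary takes values {2, 0} — violation
Dept=727: 1 row → Salary = 4 ✓
Dept=730: 1 row → Salary = 0 ✓
The only Dept value with inconsistent Salary is Dept=734.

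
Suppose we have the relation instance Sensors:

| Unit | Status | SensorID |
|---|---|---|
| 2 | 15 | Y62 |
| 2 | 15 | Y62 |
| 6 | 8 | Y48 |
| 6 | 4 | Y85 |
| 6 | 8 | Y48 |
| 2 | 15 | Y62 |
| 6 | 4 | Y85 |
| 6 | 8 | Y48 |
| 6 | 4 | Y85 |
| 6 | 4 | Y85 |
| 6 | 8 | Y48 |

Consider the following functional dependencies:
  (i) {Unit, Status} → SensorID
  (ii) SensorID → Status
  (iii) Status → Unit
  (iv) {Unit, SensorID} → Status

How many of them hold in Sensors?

4

(i) {Unit, Status} → SensorID: every LHS value maps to a single RHS value — holds.
(ii) SensorID → Status: every LHS value maps to a single RHS value — holds.
(iii) Status → Unit: every LHS value maps to a single RHS value — holds.
(iv) {Unit, SensorID} → Status: every LHS value maps to a single RHS value — holds.
4 of the 4 dependencies hold.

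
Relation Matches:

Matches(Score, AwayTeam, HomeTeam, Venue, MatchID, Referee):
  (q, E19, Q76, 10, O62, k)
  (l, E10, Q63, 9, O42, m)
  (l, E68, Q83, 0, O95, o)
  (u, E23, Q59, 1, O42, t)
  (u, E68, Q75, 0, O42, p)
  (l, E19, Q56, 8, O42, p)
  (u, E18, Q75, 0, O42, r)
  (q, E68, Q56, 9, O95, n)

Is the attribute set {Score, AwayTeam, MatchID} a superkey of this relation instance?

Yes

All 8 rows have distinct {Score, AwayTeam, MatchID} values, so {Score, AwayTeam, MatchID} → (all attributes) holds and {Score, AwayTeam, MatchID} is a superkey.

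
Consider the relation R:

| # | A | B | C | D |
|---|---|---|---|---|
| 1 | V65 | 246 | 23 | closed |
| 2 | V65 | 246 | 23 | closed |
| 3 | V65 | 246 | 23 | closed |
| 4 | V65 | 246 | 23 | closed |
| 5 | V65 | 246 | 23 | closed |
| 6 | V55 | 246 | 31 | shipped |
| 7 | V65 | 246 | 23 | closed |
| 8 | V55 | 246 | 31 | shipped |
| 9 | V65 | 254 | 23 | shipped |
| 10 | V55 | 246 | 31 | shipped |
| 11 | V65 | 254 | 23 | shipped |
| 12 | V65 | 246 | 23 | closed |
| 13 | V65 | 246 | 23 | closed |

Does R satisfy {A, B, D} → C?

(A=V65, B=246, D=closed): rows 1, 2, 3, 4, 5, 7, 12, 13 → C = 23, 23, 23, 23, 23, 23, 23, 23 ✓
(A=V55, B=246, D=shipped): rows 6, 8, 10 → C = 31, 31, 31 ✓
(A=V65, B=254, D=shipped): rows 9, 11 → C = 23, 23 ✓
Every {A, B, D} value is associated with a single C value, so {A, B, D} → C holds.

Yes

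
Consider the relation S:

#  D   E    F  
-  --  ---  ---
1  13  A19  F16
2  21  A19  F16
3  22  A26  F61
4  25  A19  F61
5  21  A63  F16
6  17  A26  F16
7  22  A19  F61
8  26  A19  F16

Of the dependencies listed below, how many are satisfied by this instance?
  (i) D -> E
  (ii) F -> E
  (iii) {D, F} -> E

(i) D -> E: D=21: rows 2, 5 → E takes values {A19, A63} — violation; D=22: rows 3, 7 → E takes values {A26, A19} — violation — fails.
(ii) F -> E: F=F16: rows 1, 2, 5, 6, 8 → E takes values {A19, A63, A26} — violation; F=F61: rows 3, 4, 7 → E takes values {A26, A19} — violation — fails.
(iii) {D, F} -> E: (D=21, F=F16): rows 2, 5 → E takes values {A19, A63} — violation; (D=22, F=F61): rows 3, 7 → E takes values {A26, A19} — violation — fails.
None of the 3 dependencies hold.

0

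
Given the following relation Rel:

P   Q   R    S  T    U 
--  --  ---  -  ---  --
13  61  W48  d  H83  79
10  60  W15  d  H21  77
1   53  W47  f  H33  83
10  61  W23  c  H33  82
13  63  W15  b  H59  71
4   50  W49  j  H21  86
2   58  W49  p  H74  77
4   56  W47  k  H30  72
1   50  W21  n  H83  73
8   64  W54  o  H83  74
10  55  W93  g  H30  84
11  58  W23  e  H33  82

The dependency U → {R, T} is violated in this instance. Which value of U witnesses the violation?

U=79: 1 row → {R,T} = (W48, H83) ✓
U=77: 2 rows → {R,T} takes values {(W15, H21), (W49, H74)} — violation
U=83: 1 row → {R,T} = (W47, H33) ✓
U=82: 2 rows → {R,T} = (W23, H33), (W23, H33) ✓
U=71: 1 row → {R,T} = (W15, H59) ✓
U=86: 1 row → {R,T} = (W49, H21) ✓
U=72: 1 row → {R,T} = (W47, H30) ✓
U=73: 1 row → {R,T} = (W21, H83) ✓
U=74: 1 row → {R,T} = (W54, H83) ✓
U=84: 1 row → {R,T} = (W93, H30) ✓
The only U value with inconsistent RHS is U=77.

77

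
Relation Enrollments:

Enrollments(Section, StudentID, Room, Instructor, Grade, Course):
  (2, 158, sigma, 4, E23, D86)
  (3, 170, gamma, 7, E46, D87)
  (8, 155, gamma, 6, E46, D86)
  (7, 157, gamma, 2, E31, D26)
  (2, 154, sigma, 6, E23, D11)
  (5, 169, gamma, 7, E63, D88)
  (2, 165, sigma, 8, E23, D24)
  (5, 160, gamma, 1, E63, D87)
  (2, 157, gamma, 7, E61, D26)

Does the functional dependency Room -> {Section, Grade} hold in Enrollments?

Room=sigma: 3 rows → {Section,Grade} = (2, E23), (2, E23), (2, E23) ✓
Room=gamma: 6 rows → {Section,Grade} takes values {(3, E46), (8, E46), (7, E31), (5, E63), (2, E61)} — violation
Two rows agree on Room but differ on {Section, Grade}, so Room -> {Section, Grade} does not hold.

No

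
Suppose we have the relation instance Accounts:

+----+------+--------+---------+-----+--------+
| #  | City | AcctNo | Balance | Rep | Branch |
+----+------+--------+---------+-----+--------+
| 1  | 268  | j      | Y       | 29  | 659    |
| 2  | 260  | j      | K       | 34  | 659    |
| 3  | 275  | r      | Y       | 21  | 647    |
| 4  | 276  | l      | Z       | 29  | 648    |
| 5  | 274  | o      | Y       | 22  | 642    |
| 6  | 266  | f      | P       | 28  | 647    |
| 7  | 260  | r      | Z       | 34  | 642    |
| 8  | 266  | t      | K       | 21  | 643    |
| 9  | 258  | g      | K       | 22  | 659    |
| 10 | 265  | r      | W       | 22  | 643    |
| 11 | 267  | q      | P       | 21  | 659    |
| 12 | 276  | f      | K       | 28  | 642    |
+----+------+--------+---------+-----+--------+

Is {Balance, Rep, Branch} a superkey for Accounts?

All 12 rows have distinct {Balance, Rep, Branch} values, so {Balance, Rep, Branch} → (all attributes) holds and {Balance, Rep, Branch} is a superkey.

Yes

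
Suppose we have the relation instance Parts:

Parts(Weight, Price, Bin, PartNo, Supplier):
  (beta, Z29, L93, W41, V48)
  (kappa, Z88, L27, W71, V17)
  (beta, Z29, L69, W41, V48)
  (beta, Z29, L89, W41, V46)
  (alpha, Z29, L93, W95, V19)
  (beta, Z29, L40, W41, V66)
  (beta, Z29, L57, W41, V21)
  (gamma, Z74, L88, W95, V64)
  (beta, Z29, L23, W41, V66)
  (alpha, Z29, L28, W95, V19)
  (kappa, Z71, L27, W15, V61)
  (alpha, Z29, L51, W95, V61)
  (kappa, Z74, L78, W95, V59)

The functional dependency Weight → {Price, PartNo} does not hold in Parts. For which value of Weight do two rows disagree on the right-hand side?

kappa

Weight=beta: 6 rows → {Price,PartNo} = (Z29, W41), (Z29, W41), (Z29, W41), (Z29, W41), (Z29, W41), (Z29, W41) ✓
Weight=kappa: 3 rows → {Price,PartNo} takes values {(Z88, W71), (Z71, W15), (Z74, W95)} — violation
Weight=alpha: 3 rows → {Price,PartNo} = (Z29, W95), (Z29, W95), (Z29, W95) ✓
Weight=gamma: 1 row → {Price,PartNo} = (Z74, W95) ✓
The only Weight value with inconsistent RHS is Weight=kappa.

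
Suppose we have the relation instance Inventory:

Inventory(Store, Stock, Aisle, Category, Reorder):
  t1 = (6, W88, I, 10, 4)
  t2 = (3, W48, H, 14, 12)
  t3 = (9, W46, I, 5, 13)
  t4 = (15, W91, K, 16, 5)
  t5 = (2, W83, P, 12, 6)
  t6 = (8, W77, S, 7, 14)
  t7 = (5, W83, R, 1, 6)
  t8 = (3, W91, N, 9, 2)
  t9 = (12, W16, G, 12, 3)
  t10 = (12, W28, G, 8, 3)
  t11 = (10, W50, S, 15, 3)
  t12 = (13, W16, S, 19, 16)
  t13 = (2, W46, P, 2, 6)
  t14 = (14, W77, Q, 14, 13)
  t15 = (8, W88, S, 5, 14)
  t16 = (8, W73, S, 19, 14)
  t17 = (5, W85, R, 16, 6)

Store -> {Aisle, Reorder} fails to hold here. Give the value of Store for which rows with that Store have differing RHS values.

3

Store=6: row 1 → {Aisle,Reorder} = (I, 4) ✓
Store=3: rows 2, 8 → {Aisle,Reorder} takes values {(H, 12), (N, 2)} — violation
Store=9: row 3 → {Aisle,Reorder} = (I, 13) ✓
Store=15: row 4 → {Aisle,Reorder} = (K, 5) ✓
Store=2: rows 5, 13 → {Aisle,Reorder} = (P, 6), (P, 6) ✓
Store=8: rows 6, 15, 16 → {Aisle,Reorder} = (S, 14), (S, 14), (S, 14) ✓
Store=5: rows 7, 17 → {Aisle,Reorder} = (R, 6), (R, 6) ✓
Store=12: rows 9, 10 → {Aisle,Reorder} = (G, 3), (G, 3) ✓
Store=10: row 11 → {Aisle,Reorder} = (S, 3) ✓
Store=13: row 12 → {Aisle,Reorder} = (S, 16) ✓
Store=14: row 14 → {Aisle,Reorder} = (Q, 13) ✓
The only Store value with inconsistent RHS is Store=3.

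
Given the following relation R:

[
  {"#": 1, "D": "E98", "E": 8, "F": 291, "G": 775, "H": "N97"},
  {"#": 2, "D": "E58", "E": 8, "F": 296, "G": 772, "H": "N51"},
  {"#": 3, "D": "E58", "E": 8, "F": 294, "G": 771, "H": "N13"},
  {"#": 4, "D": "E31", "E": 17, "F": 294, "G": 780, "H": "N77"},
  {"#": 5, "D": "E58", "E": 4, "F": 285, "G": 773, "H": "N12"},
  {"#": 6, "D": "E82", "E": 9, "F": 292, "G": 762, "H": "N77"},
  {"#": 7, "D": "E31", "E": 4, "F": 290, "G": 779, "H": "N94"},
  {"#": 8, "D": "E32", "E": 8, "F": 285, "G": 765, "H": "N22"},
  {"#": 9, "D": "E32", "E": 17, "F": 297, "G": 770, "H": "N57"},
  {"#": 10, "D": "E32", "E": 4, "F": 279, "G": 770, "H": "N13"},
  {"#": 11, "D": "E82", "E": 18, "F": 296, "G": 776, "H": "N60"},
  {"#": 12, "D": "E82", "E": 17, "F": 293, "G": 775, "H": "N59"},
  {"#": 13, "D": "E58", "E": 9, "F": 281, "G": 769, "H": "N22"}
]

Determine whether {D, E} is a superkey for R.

No

Rows 2 and 3 have the same {D, E} value (D=E58, E=8) but are distinct tuples, so {D, E} does not determine every attribute — not a superkey.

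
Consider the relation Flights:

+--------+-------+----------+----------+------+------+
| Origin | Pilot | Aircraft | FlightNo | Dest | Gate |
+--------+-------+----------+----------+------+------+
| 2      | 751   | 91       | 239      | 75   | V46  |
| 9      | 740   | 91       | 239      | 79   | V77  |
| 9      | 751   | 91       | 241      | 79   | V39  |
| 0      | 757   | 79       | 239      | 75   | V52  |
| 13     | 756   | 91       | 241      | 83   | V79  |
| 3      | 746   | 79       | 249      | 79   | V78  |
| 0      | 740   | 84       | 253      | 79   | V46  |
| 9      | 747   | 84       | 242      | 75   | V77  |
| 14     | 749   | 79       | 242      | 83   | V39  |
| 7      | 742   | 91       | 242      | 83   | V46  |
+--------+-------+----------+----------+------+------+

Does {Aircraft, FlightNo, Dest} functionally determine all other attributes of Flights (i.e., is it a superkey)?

Yes

All 10 rows have distinct {Aircraft, FlightNo, Dest} values, so {Aircraft, FlightNo, Dest} → (all attributes) holds and {Aircraft, FlightNo, Dest} is a superkey.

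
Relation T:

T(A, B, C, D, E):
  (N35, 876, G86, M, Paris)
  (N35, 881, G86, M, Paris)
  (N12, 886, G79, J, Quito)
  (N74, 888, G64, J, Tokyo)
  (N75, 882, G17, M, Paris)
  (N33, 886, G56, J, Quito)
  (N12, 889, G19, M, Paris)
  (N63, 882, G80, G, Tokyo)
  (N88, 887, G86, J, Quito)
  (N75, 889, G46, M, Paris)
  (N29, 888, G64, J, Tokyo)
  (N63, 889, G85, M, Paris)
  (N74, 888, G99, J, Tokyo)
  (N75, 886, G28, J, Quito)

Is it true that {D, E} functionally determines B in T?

No

(D=M, E=Paris): 6 rows → B takes values {876, 881, 882, 889} — violation
(D=J, E=Quito): 4 rows → B takes values {886, 887} — violation
(D=J, E=Tokyo): 3 rows → B = 888, 888, 888 ✓
(D=G, E=Tokyo): 1 row → B = 882 ✓
Two rows agree on {D, E} but differ on B, so {D, E} -> B does not hold.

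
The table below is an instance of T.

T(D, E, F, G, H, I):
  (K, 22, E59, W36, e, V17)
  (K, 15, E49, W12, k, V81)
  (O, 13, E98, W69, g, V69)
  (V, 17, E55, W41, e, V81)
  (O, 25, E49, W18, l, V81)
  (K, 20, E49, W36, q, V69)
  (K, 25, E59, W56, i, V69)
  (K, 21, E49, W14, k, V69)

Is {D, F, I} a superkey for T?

Two distinct rows share (D=K, F=E49, I=V69), so {D, F, I} does not determine every attribute — not a superkey.

No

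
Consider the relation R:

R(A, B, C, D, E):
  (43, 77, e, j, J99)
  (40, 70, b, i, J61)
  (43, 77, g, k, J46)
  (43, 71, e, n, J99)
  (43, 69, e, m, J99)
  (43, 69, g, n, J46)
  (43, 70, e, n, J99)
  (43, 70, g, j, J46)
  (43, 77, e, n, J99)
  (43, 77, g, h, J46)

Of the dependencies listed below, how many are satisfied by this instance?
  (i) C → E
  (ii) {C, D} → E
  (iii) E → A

3

(i) C → E: every LHS value maps to a single RHS value — holds.
(ii) {C, D} → E: every LHS value maps to a single RHS value — holds.
(iii) E → A: every LHS value maps to a single RHS value — holds.
3 of the 3 dependencies hold.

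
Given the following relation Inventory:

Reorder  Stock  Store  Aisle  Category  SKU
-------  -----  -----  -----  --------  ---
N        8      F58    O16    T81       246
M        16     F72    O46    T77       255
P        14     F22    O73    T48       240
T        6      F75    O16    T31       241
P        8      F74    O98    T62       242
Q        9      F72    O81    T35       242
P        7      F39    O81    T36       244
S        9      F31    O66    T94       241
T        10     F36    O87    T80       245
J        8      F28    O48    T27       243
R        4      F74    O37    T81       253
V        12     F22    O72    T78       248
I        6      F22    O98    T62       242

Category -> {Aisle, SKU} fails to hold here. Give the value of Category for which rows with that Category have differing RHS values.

Category=T81: 2 rows → {Aisle,SKU} takes values {(O16, 246), (O37, 253)} — violation
Category=T77: 1 row → {Aisle,SKU} = (O46, 255) ✓
Category=T48: 1 row → {Aisle,SKU} = (O73, 240) ✓
Category=T31: 1 row → {Aisle,SKU} = (O16, 241) ✓
Category=T62: 2 rows → {Aisle,SKU} = (O98, 242), (O98, 242) ✓
Category=T35: 1 row → {Aisle,SKU} = (O81, 242) ✓
Category=T36: 1 row → {Aisle,SKU} = (O81, 244) ✓
Category=T94: 1 row → {Aisle,SKU} = (O66, 241) ✓
Category=T80: 1 row → {Aisle,SKU} = (O87, 245) ✓
Category=T27: 1 row → {Aisle,SKU} = (O48, 243) ✓
Category=T78: 1 row → {Aisle,SKU} = (O72, 248) ✓
The only Category value with inconsistent RHS is Category=T81.

T81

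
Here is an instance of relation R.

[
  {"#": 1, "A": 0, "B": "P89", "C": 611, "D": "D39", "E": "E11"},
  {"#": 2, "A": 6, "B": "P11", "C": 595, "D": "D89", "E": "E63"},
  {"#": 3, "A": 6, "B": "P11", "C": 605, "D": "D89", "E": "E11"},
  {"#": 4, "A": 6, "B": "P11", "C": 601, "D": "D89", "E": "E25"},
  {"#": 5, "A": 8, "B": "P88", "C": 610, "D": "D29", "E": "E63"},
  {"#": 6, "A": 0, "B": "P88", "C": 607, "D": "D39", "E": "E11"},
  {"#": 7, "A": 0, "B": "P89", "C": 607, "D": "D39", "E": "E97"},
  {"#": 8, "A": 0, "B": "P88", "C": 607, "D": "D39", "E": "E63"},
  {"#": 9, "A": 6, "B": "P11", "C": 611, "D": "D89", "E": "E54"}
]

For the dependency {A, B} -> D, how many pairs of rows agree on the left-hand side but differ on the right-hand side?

(A=0, B=P89): all 2 rows agree on D — 0 pairs.
(A=6, B=P11): all 4 rows agree on D — 0 pairs.
(A=0, B=P88): all 2 rows agree on D — 0 pairs.

0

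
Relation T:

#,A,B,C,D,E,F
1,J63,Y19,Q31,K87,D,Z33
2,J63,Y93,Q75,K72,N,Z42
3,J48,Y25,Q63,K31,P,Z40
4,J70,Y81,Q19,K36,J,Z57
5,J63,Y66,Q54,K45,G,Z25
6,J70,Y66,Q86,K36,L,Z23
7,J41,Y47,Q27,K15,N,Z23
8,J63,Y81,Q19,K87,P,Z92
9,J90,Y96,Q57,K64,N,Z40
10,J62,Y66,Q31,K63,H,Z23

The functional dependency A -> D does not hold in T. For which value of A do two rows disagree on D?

A=J63: rows 1, 2, 5, 8 → D takes values {K87, K72, K45} — violation
A=J48: row 3 → D = K31 ✓
A=J70: rows 4, 6 → D = K36, K36 ✓
A=J41: row 7 → D = K15 ✓
A=J90: row 9 → D = K64 ✓
A=J62: row 10 → D = K63 ✓
The only A value with inconsistent D is A=J63.

J63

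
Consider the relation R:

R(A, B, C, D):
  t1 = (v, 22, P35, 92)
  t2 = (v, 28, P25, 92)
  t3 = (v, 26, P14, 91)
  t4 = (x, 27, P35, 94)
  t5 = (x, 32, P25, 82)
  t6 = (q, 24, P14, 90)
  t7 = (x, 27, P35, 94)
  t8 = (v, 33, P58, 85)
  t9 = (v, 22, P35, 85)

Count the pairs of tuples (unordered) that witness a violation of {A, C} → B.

(A=v, C=P35): all 2 rows agree on B — 0 pairs.
(A=x, C=P35): all 2 rows agree on B — 0 pairs.

0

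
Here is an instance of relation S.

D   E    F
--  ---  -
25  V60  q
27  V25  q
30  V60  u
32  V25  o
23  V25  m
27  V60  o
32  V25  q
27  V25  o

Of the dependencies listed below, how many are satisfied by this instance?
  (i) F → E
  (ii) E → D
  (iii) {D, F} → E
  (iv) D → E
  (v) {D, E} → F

0

(i) F → E: F=q: 3 rows → E takes values {V60, V25} — violation; F=o: 3 rows → E takes values {V25, V60} — violation — fails.
(ii) E → D: E=V60: 3 rows → D takes values {25, 30, 27} — violation; E=V25: 5 rows → D takes values {27, 32, 23} — violation — fails.
(iii) {D, F} → E: (D=27, F=o): 2 rows → E takes values {V60, V25} — violation — fails.
(iv) D → E: D=27: 3 rows → E takes values {V25, V60} — violation — fails.
(v) {D, E} → F: (D=27, E=V25): 2 rows → F takes values {q, o} — violation; (D=32, E=V25): 2 rows → F takes values {o, q} — violation — fails.
None of the 5 dependencies hold.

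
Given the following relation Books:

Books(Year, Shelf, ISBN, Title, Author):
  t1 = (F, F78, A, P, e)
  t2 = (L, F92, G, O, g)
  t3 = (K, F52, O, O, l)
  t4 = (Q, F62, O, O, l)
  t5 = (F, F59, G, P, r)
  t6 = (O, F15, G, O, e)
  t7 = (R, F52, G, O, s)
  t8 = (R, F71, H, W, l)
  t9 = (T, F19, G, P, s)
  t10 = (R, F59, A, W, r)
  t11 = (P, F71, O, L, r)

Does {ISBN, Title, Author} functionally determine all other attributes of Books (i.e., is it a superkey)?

Rows 3 and 4 have the same {ISBN, Title, Author} value (ISBN=O, Title=O, Author=l) but are distinct tuples, so {ISBN, Title, Author} does not determine every attribute — not a superkey.

No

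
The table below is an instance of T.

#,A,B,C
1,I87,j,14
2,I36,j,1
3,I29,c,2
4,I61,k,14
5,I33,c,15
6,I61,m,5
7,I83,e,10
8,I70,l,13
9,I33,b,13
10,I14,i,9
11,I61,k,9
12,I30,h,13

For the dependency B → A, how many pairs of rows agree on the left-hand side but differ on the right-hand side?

B=j: violating pairs (1,2) — 1 pair.
B=c: violating pairs (3,5) — 1 pair.
B=k: all 2 rows agree on A — 0 pairs.

2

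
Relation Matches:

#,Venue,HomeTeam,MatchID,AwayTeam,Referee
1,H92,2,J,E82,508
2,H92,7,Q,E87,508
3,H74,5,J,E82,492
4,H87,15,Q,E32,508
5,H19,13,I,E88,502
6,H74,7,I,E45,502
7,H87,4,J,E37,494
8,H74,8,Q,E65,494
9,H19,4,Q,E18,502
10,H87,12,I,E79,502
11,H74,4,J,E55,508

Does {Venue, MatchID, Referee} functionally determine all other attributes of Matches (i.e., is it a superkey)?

Yes

All 11 rows have distinct {Venue, MatchID, Referee} values, so {Venue, MatchID, Referee} → (all attributes) holds and {Venue, MatchID, Referee} is a superkey.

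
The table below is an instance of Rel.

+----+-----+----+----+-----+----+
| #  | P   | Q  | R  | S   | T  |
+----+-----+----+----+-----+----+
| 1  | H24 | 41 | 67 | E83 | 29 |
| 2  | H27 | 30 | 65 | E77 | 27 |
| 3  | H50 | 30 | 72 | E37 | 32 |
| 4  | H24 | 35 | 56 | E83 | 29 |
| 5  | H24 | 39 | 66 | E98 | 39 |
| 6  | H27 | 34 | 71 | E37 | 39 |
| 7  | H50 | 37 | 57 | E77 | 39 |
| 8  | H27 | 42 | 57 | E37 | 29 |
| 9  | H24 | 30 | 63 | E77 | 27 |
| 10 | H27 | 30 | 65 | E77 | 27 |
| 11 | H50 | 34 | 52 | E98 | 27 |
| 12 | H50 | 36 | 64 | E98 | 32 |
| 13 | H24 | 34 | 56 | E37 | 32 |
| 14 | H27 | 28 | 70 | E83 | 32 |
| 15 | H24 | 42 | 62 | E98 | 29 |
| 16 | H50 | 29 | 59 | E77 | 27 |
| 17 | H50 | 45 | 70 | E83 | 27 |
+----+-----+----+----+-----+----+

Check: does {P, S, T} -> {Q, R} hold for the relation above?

No

(P=H24, S=E83, T=29): rows 1, 4 → {Q,R} takes values {(41, 67), (35, 56)} — violation
(P=H27, S=E77, T=27): rows 2, 10 → {Q,R} = (30, 65), (30, 65) ✓
(P=H50, S=E37, T=32): row 3 → {Q,R} = (30, 72) ✓
(P=H24, S=E98, T=39): row 5 → {Q,R} = (39, 66) ✓
(P=H27, S=E37, T=39): row 6 → {Q,R} = (34, 71) ✓
(P=H50, S=E77, T=39): row 7 → {Q,R} = (37, 57) ✓
(P=H27, S=E37, T=29): row 8 → {Q,R} = (42, 57) ✓
(P=H24, S=E77, T=27): row 9 → {Q,R} = (30, 63) ✓
(P=H50, S=E98, T=27): row 11 → {Q,R} = (34, 52) ✓
(P=H50, S=E98, T=32): row 12 → {Q,R} = (36, 64) ✓
(P=H24, S=E37, T=32): row 13 → {Q,R} = (34, 56) ✓
(P=H27, S=E83, T=32): row 14 → {Q,R} = (28, 70) ✓
(P=H24, S=E98, T=29): row 15 → {Q,R} = (42, 62) ✓
(P=H50, S=E77, T=27): row 16 → {Q,R} = (29, 59) ✓
(P=H50, S=E83, T=27): row 17 → {Q,R} = (45, 70) ✓
Two rows agree on {P, S, T} but differ on {Q, R}, so {P, S, T} -> {Q, R} does not hold.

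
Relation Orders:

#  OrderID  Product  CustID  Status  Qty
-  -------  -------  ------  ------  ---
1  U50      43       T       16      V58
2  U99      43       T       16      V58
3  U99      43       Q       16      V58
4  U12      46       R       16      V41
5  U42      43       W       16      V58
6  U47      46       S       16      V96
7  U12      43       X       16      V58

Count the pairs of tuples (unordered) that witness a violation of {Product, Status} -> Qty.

1

(Product=43, Status=16): all 5 rows agree on Qty — 0 pairs.
(Product=46, Status=16): violating pairs (4,6) — 1 pair.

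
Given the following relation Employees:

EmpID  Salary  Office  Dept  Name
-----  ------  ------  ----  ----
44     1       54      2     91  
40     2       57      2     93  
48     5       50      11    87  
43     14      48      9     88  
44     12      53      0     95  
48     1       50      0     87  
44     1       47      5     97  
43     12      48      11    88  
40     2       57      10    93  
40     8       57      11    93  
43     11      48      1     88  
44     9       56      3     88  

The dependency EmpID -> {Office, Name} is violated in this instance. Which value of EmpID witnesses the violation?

EmpID=44: 4 rows → {Office,Name} takes values {(54, 91), (53, 95), (47, 97), (56, 88)} — violation
EmpID=40: 3 rows → {Office,Name} = (57, 93), (57, 93), (57, 93) ✓
EmpID=48: 2 rows → {Office,Name} = (50, 87), (50, 87) ✓
EmpID=43: 3 rows → {Office,Name} = (48, 88), (48, 88), (48, 88) ✓
The only EmpID value with inconsistent RHS is EmpID=44.

44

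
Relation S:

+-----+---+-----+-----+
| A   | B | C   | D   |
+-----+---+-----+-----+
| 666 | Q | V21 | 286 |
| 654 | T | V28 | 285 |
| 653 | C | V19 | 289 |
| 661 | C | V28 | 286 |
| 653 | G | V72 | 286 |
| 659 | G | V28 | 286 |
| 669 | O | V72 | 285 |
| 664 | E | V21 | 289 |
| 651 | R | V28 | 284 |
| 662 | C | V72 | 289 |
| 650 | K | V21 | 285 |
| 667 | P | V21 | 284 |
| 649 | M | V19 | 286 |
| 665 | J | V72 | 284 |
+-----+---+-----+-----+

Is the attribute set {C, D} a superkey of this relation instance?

Two distinct rows share (C=V28, D=286), so {C, D} does not determine every attribute — not a superkey.

No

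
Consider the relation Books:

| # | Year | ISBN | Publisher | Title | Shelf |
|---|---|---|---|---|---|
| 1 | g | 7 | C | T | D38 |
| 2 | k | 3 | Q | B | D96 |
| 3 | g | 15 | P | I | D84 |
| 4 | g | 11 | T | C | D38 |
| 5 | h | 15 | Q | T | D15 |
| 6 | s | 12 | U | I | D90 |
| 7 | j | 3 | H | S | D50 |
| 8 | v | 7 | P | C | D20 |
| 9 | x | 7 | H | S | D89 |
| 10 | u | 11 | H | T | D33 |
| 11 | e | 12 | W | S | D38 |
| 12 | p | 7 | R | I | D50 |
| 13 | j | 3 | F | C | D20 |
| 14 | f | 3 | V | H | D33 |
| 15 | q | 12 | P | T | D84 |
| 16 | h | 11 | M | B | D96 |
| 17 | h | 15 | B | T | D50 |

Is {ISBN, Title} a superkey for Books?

No

Rows 5 and 17 have the same {ISBN, Title} value (ISBN=15, Title=T) but are distinct tuples, so {ISBN, Title} does not determine every attribute — not a superkey.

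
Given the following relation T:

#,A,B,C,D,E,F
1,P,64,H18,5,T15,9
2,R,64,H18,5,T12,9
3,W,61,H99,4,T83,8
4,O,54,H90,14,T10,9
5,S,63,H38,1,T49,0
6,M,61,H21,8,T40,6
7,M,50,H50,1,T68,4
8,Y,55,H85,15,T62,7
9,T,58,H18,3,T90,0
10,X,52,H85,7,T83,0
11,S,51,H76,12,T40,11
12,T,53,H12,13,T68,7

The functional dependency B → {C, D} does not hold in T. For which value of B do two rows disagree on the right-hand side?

B=64: rows 1, 2 → {C,D} = (H18, 5), (H18, 5) ✓
B=61: rows 3, 6 → {C,D} takes values {(H99, 4), (H21, 8)} — violation
B=54: row 4 → {C,D} = (H90, 14) ✓
B=63: row 5 → {C,D} = (H38, 1) ✓
B=50: row 7 → {C,D} = (H50, 1) ✓
B=55: row 8 → {C,D} = (H85, 15) ✓
B=58: row 9 → {C,D} = (H18, 3) ✓
B=52: row 10 → {C,D} = (H85, 7) ✓
B=51: row 11 → {C,D} = (H76, 12) ✓
B=53: row 12 → {C,D} = (H12, 13) ✓
The only B value with inconsistent RHS is B=61.

61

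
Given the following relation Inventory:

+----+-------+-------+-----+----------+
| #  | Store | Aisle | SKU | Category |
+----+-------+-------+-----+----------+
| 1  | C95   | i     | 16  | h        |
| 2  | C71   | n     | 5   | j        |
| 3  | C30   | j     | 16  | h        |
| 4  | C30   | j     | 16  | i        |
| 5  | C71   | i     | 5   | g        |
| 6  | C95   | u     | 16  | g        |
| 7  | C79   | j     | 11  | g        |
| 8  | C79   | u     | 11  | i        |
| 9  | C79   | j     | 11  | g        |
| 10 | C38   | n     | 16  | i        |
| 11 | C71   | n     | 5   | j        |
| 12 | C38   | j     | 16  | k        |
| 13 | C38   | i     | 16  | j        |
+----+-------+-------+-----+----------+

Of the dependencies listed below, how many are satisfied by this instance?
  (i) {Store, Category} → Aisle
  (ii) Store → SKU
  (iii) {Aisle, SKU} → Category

(i) {Store, Category} → Aisle: every LHS value maps to a single RHS value — holds.
(ii) Store → SKU: every LHS value maps to a single RHS value — holds.
(iii) {Aisle, SKU} → Category: (Aisle=i, SKU=16): rows 1, 13 → Category takes values {h, j} — violation; (Aisle=j, SKU=16): rows 3, 4, 12 → Category takes values {h, i, k} — violation — fails.
2 of the 3 dependencies hold.

2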